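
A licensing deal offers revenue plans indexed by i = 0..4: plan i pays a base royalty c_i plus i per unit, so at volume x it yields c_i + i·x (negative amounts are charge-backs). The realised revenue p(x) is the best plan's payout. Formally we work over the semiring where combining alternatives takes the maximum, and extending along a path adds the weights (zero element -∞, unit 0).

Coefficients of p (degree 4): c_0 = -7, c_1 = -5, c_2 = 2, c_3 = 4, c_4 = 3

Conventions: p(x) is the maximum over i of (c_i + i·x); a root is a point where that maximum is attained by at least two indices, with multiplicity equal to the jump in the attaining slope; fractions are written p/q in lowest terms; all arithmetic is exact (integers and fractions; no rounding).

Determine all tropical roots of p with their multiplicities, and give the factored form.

hull edge (i=0, c=-7) to (i=2, c=2): slope 9/2, span 2
hull edge (i=2, c=2) to (i=3, c=4): slope 2, span 1
hull edge (i=3, c=4) to (i=4, c=3): slope -1, span 1
Factored form: p(x) = 3 ⊗ (x ⊕ (-9/2)) ⊗ (x ⊕ (-9/2)) ⊗ (x ⊕ (-2)) ⊗ (x ⊕ 1)
Answer: roots = -9/2 (mult 2), -2 (mult 1), 1 (mult 1)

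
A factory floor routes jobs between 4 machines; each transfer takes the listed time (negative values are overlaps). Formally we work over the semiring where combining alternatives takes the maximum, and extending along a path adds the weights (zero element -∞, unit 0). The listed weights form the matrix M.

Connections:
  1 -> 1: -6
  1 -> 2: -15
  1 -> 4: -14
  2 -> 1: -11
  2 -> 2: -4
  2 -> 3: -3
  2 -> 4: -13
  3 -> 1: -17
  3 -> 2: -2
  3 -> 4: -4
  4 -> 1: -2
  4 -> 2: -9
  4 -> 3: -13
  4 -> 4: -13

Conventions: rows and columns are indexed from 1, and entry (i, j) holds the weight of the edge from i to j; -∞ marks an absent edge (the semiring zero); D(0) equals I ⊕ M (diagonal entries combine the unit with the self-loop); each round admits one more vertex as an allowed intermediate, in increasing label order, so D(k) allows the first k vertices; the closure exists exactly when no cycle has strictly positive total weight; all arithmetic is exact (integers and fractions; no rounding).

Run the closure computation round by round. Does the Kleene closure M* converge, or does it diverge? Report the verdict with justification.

D(0):
  [0, -15, -∞, -14]
  [-11, 0, -3, -13]
  [-17, -2, 0, -4]
  [-2, -9, -13, 0]
D(1):
  [0, -15, -∞, -14]
  [-11, 0, -3, -13]
  [-17, -2, 0, -4]
  [-2, -9, -13, 0]
D(2):
  [0, -15, -18, -14]
  [-11, 0, -3, -13]
  [-13, -2, 0, -4]
  [-2, -9, -12, 0]
D(3):
  [0, -15, -18, -14]
  [-11, 0, -3, -7]
  [-13, -2, 0, -4]
  [-2, -9, -12, 0]
D(4):
  [0, -15, -18, -14]
  [-9, 0, -3, -7]
  [-6, -2, 0, -4]
  [-2, -9, -12, 0]
Key observation: every diagonal entry stays at the unit through all rounds, so no improving cycle exists.
Answer: CONVERGES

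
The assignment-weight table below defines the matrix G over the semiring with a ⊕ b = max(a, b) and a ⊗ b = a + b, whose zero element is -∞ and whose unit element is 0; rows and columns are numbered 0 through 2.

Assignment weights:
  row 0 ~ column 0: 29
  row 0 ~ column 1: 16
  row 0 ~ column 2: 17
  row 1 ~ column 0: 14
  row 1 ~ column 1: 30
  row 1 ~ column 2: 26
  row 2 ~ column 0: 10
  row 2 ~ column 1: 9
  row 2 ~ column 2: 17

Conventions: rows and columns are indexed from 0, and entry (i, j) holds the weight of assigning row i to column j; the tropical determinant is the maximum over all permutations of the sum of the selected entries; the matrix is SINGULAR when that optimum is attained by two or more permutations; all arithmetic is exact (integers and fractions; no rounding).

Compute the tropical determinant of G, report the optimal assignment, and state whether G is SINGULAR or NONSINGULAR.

σ = (0, 1, 2): 29 + 30 + 17 = 76
σ = (0, 2, 1): 29 + 26 + 9 = 64
σ = (1, 0, 2): 16 + 14 + 17 = 47
σ = (1, 2, 0): 16 + 26 + 10 = 52
σ = (2, 0, 1): 17 + 14 + 9 = 40
σ = (2, 1, 0): 17 + 30 + 10 = 57
Optimal value attained by: σ = (0, 1, 2).
Answer: det⊕(G) = 76; verdict: NONSINGULAR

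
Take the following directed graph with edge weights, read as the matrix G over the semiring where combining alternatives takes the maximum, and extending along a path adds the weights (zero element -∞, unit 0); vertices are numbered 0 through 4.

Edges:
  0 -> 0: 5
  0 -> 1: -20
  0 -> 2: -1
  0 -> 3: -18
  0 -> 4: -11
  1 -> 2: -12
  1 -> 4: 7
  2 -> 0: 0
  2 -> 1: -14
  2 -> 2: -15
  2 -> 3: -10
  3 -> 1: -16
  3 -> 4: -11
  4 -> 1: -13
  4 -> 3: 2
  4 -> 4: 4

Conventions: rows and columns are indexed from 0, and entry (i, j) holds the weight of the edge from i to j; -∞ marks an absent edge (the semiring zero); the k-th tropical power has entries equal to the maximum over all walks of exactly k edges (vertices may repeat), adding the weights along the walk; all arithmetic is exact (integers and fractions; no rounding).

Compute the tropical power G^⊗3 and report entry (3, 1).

G^⊗2:
  [10, -15, 4, -9, -6]
  [-12, -6, -27, 9, 11]
  [5, -20, -1, -18, -7]
  [-∞, -24, -28, -9, -7]
  [-∞, -9, -25, 6, 8]
G^⊗3:
  [15, -10, 9, -4, -1]
  [-7, -2, -13, 13, 15]
  [10, -15, 4, -5, -3]
  [-28, -20, -36, -5, -3]
  [-25, -5, -21, 10, 12]
Key observation: the optimum is the walk 3->4->4->1, with weight (-11) + 4 + (-13) = -20.
Optimal value attained by: walk 3->4->4->1.
Answer: (G^⊗3)[3][1] = -20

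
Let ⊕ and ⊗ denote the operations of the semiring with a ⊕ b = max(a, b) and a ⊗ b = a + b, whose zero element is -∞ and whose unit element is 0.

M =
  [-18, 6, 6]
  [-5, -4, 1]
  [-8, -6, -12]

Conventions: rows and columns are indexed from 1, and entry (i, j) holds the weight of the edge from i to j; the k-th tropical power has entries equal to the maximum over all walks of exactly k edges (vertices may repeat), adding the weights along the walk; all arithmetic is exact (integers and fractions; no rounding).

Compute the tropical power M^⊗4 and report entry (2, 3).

M^⊗2:
  [1, 2, 7]
  [-7, 1, 1]
  [-11, -2, -2]
M^⊗3:
  [-1, 7, 7]
  [-4, -1, 2]
  [-7, -5, -1]
M^⊗4:
  [2, 5, 8]
  [-6, 2, 2]
  [-9, -1, -1]
Key observation: the optimum is the walk 2->1->2->1->3, with weight (-5) + 6 + (-5) + 6 = 2.
Optimal value attained by: walk 2->1->2->1->3.
Answer: (M^⊗4)[2][3] = 2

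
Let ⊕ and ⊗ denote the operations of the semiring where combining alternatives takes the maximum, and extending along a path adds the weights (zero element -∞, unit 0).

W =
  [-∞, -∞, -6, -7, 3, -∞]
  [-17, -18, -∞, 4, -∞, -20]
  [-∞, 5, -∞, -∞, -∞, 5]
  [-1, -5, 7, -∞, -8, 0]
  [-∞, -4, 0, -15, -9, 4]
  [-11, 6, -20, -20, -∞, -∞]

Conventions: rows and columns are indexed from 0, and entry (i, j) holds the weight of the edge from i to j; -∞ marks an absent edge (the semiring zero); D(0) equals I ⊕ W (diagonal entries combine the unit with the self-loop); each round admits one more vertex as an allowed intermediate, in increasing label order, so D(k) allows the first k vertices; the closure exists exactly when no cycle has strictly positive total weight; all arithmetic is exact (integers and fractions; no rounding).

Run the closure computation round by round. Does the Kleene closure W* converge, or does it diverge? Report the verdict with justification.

D(0):
  [0, -∞, -6, -7, 3, -∞]
  [-17, 0, -∞, 4, -∞, -20]
  [-∞, 5, 0, -∞, -∞, 5]
  [-1, -5, 7, 0, -8, 0]
  [-∞, -4, 0, -15, 0, 4]
  [-11, 6, -20, -20, -∞, 0]
D(1):
  [0, -∞, -6, -7, 3, -∞]
  [-17, 0, -23, 4, -14, -20]
  [-∞, 5, 0, -∞, -∞, 5]
  [-1, -5, 7, 0, 2, 0]
  [-∞, -4, 0, -15, 0, 4]
  [-11, 6, -17, -18, -8, 0]
D(2):
  [0, -∞, -6, -7, 3, -∞]
  [-17, 0, -23, 4, -14, -20]
  [-12, 5, 0, 9, -9, 5]
  [-1, -5, 7, 0, 2, 0]
  [-21, -4, 0, 0, 0, 4]
  [-11, 6, -17, 10, -8, 0]
Detection: at round 3, diagonal entry (3, 3) turns strictly positive.
Key observation: the cycle 3->0->2->1->3 has total weight (-1) + (-6) + 5 + 4, which is strictly positive.
Answer: DIVERGES — positive cycle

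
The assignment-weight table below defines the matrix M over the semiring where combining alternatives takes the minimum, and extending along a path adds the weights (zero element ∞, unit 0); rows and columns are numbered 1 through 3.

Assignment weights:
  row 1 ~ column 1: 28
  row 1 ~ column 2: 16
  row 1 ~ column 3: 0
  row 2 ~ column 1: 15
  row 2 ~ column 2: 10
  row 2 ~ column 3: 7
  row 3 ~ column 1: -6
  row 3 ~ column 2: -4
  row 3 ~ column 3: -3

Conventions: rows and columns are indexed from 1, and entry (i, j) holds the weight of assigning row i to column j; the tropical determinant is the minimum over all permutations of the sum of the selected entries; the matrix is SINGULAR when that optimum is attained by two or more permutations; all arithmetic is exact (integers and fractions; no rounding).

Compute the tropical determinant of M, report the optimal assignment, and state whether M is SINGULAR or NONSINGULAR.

σ = (1, 2, 3): 28 + 10 + (-3) = 35
σ = (1, 3, 2): 28 + 7 + (-4) = 31
σ = (2, 1, 3): 16 + 15 + (-3) = 28
σ = (2, 3, 1): 16 + 7 + (-6) = 17
σ = (3, 1, 2): 0 + 15 + (-4) = 11
σ = (3, 2, 1): 0 + 10 + (-6) = 4
Optimal value attained by: σ = (3, 2, 1).
Answer: det⊕(M) = 4; verdict: NONSINGULAR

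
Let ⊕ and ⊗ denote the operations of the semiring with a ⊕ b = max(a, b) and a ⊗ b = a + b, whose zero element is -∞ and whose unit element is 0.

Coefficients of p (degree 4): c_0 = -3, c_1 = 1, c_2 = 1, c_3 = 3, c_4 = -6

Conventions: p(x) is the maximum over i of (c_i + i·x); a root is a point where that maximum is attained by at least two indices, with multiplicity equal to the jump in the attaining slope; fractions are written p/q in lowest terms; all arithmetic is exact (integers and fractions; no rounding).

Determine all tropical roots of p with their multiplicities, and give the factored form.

hull edge (i=0, c=-3) to (i=1, c=1): slope 4, span 1
hull edge (i=1, c=1) to (i=3, c=3): slope 1, span 2
hull edge (i=3, c=3) to (i=4, c=-6): slope -9, span 1
Factored form: p(x) = -6 ⊗ (x ⊕ (-4)) ⊗ (x ⊕ (-1)) ⊗ (x ⊕ (-1)) ⊗ (x ⊕ 9)
Answer: roots = -4 (mult 1), -1 (mult 2), 9 (mult 1)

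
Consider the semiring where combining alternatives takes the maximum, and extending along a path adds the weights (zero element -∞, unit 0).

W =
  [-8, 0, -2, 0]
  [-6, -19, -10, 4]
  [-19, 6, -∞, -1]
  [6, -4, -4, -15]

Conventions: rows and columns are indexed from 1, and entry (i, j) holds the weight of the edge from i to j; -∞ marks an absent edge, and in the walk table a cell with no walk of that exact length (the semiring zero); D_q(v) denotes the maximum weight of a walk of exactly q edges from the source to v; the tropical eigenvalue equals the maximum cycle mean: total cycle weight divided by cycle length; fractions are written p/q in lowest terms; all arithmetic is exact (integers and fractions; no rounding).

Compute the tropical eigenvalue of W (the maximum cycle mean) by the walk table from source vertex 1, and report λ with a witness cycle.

q=0: [0, -∞, -∞, -∞]
q=1: [-8, 0, -2, 0]
q=2: [6, 4, -4, 4]
q=3: [10, 6, 4, 8]
q=4: [14, 10, 8, 10]
Optimal cycle mean attained by: cycle 1->3->2->4->1, total (-2) + 6 + 4 + 6, length 4.
Answer: λ = 7/2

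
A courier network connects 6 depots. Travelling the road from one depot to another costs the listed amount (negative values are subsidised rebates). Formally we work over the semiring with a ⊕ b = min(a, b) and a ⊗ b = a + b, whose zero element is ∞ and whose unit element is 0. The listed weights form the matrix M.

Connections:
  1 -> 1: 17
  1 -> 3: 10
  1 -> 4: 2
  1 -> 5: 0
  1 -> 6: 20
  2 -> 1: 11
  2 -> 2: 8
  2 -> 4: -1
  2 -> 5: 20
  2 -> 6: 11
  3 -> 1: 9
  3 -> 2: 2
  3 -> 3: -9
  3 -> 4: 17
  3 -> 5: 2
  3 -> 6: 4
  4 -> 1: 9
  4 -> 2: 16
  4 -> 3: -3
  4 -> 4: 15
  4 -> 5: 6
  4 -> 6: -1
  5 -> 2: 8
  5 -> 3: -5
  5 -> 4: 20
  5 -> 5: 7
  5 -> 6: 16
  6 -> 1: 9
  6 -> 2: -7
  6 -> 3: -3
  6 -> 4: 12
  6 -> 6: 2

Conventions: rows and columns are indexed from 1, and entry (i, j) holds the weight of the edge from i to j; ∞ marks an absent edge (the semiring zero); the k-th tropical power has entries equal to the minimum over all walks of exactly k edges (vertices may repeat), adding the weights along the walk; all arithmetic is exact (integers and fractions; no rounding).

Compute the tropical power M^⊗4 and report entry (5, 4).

M^⊗2:
  [11, 8, -5, 17, 7, 1]
  [8, 4, -4, 7, 5, -2]
  [0, -7, -18, 1, -7, -5]
  [6, -8, -12, 11, -1, 1]
  [4, -3, -14, 7, -3, -1]
  [4, -5, -12, -8, -1, 1]
M^⊗3:
  [4, -6, -14, 7, -3, -1]
  [5, -9, -13, 3, -2, 0]
  [-9, -16, -27, -8, -16, -14]
  [-3, -10, -21, -9, -10, -8]
  [-5, -12, -23, -4, -12, -10]
  [-3, -10, -21, -6, -10, -9]
M^⊗4:
  [-5, -12, -23, -7, -12, -10]
  [-4, -11, -22, -10, -11, -9]
  [-18, -25, -36, -17, -25, -23]
  [-12, -19, -30, -11, -19, -17]
  [-14, -21, -32, -13, -21, -19]
  [-12, -19, -30, -11, -19, -17]
Key observation: the optimum is the walk 5->3->3->2->4, with weight (-5) + (-9) + 2 + (-1) = -13.
Optimal value attained by: walk 5->3->3->2->4.
Answer: (M^⊗4)[5][4] = -13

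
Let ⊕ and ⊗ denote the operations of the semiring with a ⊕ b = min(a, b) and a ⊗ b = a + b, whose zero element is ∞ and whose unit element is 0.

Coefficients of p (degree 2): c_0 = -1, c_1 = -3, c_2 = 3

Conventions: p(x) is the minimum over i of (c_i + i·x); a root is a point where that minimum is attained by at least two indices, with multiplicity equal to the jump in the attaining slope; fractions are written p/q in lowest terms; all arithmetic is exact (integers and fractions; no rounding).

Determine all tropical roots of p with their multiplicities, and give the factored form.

hull edge (i=0, c=-1) to (i=1, c=-3): slope -2, span 1
hull edge (i=1, c=-3) to (i=2, c=3): slope 6, span 1
Factored form: p(x) = 3 ⊗ (x ⊕ (-6)) ⊗ (x ⊕ 2)
Answer: roots = -6 (mult 1), 2 (mult 1)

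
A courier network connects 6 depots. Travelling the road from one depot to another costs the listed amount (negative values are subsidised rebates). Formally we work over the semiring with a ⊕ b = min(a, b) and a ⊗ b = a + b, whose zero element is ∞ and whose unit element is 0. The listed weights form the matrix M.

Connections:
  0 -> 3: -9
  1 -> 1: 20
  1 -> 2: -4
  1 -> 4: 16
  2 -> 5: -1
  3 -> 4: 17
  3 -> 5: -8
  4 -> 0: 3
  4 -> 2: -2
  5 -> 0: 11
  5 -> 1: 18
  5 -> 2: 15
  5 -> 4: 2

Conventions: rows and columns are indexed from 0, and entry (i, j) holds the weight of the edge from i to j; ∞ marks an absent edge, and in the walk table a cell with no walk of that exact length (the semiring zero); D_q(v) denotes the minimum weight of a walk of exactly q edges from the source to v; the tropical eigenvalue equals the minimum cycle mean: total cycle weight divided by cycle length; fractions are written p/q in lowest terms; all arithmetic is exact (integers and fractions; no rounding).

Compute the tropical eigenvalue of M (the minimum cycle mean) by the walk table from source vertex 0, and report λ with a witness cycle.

q=0: [0, ∞, ∞, ∞, ∞, ∞]
q=1: [∞, ∞, ∞, -9, ∞, ∞]
q=2: [∞, ∞, ∞, ∞, 8, -17]
q=3: [-6, 1, -2, ∞, -15, ∞]
q=4: [-12, 21, -17, -15, 17, -3]
q=5: [8, 15, 12, -21, -1, -23]
q=6: [-12, -5, -8, -1, -21, -29]
Optimal cycle mean attained by: cycle 0->3->5->4->0, total (-9) + (-8) + 2 + 3, length 4.
Answer: λ = -3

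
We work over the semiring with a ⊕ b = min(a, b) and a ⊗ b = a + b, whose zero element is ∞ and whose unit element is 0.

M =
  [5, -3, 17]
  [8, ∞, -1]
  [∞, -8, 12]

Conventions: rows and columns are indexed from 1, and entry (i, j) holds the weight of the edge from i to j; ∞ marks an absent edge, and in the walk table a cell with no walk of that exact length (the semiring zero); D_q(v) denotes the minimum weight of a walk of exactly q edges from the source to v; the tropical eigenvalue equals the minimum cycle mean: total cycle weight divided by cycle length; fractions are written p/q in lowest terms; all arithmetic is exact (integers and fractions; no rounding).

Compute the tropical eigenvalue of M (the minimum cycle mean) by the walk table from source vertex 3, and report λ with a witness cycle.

q=0: [∞, ∞, 0]
q=1: [∞, -8, 12]
q=2: [0, 4, -9]
q=3: [5, -17, 3]
Optimal cycle mean attained by: cycle 2->3->2, total (-1) + (-8), length 2.
Answer: λ = -9/2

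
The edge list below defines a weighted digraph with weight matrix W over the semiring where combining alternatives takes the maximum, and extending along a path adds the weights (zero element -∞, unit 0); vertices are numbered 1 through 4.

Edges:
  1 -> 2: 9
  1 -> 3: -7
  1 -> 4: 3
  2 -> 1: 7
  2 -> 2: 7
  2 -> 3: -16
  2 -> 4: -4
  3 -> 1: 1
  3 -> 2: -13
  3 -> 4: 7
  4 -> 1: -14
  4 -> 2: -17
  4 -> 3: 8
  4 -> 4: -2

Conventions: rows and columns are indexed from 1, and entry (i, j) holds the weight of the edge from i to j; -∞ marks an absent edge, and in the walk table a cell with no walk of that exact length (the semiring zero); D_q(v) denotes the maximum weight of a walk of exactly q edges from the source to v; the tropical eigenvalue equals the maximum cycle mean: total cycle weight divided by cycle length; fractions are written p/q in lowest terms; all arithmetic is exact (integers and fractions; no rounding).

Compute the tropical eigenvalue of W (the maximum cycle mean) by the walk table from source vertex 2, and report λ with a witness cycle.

q=0: [-∞, 0, -∞, -∞]
q=1: [7, 7, -16, -4]
q=2: [14, 16, 4, 10]
q=3: [23, 23, 18, 17]
q=4: [30, 32, 25, 26]
Optimal cycle mean attained by: cycle 1->2->1, total 9 + 7, length 2.
Answer: λ = 8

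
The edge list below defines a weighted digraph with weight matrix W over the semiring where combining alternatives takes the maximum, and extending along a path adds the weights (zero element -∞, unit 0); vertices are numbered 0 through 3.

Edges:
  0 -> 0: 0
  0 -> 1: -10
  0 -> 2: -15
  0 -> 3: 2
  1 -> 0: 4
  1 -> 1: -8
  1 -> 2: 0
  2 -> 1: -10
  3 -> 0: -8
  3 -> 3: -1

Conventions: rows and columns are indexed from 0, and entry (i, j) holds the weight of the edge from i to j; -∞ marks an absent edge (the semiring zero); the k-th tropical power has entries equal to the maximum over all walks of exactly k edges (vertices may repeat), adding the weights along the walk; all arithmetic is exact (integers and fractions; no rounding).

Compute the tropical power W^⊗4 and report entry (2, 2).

W^⊗2:
  [0, -10, -10, 2]
  [4, -6, -8, 6]
  [-6, -18, -10, -∞]
  [-8, -18, -23, -2]
W^⊗3:
  [0, -10, -10, 2]
  [4, -6, -6, 6]
  [-6, -16, -18, -4]
  [-8, -18, -18, -3]
W^⊗4:
  [0, -10, -10, 2]
  [4, -6, -6, 6]
  [-6, -16, -16, -4]
  [-8, -18, -18, -4]
Key observation: the optimum is the walk 2->1->0->1->2, with weight (-10) + 4 + (-10) + 0 = -16.
Optimal value attained by: walk 2->1->0->1->2.
Answer: (W^⊗4)[2][2] = -16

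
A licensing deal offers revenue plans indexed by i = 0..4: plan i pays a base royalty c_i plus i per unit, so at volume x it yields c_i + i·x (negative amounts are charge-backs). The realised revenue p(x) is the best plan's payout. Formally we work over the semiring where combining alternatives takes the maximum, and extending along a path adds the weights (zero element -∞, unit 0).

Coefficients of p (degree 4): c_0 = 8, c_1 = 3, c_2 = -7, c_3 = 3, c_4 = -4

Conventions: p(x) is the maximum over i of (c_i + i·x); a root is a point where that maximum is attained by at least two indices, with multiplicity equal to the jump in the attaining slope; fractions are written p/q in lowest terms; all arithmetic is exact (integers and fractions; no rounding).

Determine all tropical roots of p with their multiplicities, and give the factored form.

hull edge (i=0, c=8) to (i=3, c=3): slope -5/3, span 3
hull edge (i=3, c=3) to (i=4, c=-4): slope -7, span 1
Factored form: p(x) = -4 ⊗ (x ⊕ 5/3) ⊗ (x ⊕ 5/3) ⊗ (x ⊕ 5/3) ⊗ (x ⊕ 7)
Answer: roots = 5/3 (mult 3), 7 (mult 1)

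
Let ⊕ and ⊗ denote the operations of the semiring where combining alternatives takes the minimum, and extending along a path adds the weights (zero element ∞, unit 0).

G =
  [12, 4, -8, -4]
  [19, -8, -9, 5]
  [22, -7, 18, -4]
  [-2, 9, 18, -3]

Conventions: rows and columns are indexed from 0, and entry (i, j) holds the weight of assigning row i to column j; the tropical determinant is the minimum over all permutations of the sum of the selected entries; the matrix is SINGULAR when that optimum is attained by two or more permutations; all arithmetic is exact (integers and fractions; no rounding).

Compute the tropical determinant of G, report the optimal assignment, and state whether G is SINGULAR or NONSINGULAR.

σ = (0, 1, 2, 3): 12 + (-8) + 18 + (-3) = 19
σ = (0, 1, 3, 2): 12 + (-8) + (-4) + 18 = 18
σ = (0, 2, 1, 3): 12 + (-9) + (-7) + (-3) = -7
σ = (0, 2, 3, 1): 12 + (-9) + (-4) + 9 = 8
σ = (0, 3, 1, 2): 12 + 5 + (-7) + 18 = 28
σ = (0, 3, 2, 1): 12 + 5 + 18 + 9 = 44
σ = (1, 0, 2, 3): 4 + 19 + 18 + (-3) = 38
σ = (1, 0, 3, 2): 4 + 19 + (-4) + 18 = 37
σ = (1, 2, 0, 3): 4 + (-9) + 22 + (-3) = 14
σ = (1, 2, 3, 0): 4 + (-9) + (-4) + (-2) = -11
σ = (1, 3, 0, 2): 4 + 5 + 22 + 18 = 49
σ = (1, 3, 2, 0): 4 + 5 + 18 + (-2) = 25
σ = (2, 0, 1, 3): (-8) + 19 + (-7) + (-3) = 1
σ = (2, 0, 3, 1): (-8) + 19 + (-4) + 9 = 16
σ = (2, 1, 0, 3): (-8) + (-8) + 22 + (-3) = 3
σ = (2, 1, 3, 0): (-8) + (-8) + (-4) + (-2) = -22
σ = (2, 3, 0, 1): (-8) + 5 + 22 + 9 = 28
σ = (2, 3, 1, 0): (-8) + 5 + (-7) + (-2) = -12
σ = (3, 0, 1, 2): (-4) + 19 + (-7) + 18 = 26
σ = (3, 0, 2, 1): (-4) + 19 + 18 + 9 = 42
σ = (3, 1, 0, 2): (-4) + (-8) + 22 + 18 = 28
σ = (3, 1, 2, 0): (-4) + (-8) + 18 + (-2) = 4
σ = (3, 2, 0, 1): (-4) + (-9) + 22 + 9 = 18
σ = (3, 2, 1, 0): (-4) + (-9) + (-7) + (-2) = -22
Optimal value attained by: σ = (2, 1, 3, 0).
Answer: det⊕(G) = -22; verdict: SINGULAR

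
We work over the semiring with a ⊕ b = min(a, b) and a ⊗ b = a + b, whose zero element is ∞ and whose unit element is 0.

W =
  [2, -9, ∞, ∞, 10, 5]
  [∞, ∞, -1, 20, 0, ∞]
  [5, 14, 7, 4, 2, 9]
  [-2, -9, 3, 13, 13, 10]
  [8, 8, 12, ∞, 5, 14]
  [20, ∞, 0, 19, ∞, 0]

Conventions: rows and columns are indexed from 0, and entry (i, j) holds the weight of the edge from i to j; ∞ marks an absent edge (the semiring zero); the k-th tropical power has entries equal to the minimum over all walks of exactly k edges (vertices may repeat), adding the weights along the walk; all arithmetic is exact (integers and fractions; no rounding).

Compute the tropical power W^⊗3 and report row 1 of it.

W^⊗2:
  [4, -7, -10, 11, -9, 5]
  [4, 8, 6, 3, 1, 8]
  [2, -5, 7, 11, 7, 9]
  [0, -11, -10, 7, -9, 3]
  [10, -1, 7, 16, 8, 13]
  [5, 10, 0, 4, 2, 0]
W^⊗3:
  [-5, -5, -8, -6, -8, -1]
  [1, -6, 6, 10, 6, 8]
  [4, -7, -6, 11, -5, 7]
  [-5, -9, -12, -6, -11, -1]
  [12, 1, -2, 11, -1, 13]
  [2, -5, 0, 4, 2, 0]
Answer: row 1 of W^⊗3 = [1, -6, 6, 10, 6, 8]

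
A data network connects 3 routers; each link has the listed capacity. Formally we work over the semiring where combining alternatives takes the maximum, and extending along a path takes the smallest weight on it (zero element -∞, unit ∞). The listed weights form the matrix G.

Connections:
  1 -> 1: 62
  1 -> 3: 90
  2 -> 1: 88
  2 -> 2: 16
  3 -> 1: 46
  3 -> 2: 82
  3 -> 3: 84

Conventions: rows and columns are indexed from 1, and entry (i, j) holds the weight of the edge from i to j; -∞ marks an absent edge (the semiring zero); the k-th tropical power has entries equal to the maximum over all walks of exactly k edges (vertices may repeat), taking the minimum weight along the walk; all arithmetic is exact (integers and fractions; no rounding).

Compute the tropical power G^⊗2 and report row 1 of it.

G^⊗2:
  [62, 82, 84]
  [62, 16, 88]
  [82, 82, 84]
Answer: row 1 of G^⊗2 = [62, 82, 84]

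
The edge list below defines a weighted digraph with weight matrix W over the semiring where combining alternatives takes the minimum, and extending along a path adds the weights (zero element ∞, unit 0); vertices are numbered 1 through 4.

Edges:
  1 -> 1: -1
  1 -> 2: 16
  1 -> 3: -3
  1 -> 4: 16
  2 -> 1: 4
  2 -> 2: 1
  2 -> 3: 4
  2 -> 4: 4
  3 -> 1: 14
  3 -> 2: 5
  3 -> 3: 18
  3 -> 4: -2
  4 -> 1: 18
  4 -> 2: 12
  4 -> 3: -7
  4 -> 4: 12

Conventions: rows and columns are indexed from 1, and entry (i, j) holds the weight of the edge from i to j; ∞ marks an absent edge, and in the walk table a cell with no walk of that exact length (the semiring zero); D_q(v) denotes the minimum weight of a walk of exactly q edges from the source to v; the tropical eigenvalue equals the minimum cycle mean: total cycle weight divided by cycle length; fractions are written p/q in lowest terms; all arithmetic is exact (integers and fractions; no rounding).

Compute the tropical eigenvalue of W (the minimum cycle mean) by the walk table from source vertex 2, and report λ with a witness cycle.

q=0: [∞, 0, ∞, ∞]
q=1: [4, 1, 4, 4]
q=2: [3, 2, -3, 2]
q=3: [2, 2, -5, -5]
q=4: [1, 0, -12, -7]
Optimal cycle mean attained by: cycle 3->4->3, total (-2) + (-7), length 2.
Answer: λ = -9/2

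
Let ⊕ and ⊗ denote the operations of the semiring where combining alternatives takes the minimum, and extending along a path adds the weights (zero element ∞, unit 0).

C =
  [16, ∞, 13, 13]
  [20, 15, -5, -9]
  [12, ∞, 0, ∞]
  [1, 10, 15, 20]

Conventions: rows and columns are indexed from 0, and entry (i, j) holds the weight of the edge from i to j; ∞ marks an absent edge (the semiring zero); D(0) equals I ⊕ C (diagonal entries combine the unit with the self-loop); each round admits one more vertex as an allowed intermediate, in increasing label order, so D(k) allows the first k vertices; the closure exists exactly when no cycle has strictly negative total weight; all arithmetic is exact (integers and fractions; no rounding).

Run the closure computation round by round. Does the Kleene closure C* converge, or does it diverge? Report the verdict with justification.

D(0):
  [0, ∞, 13, 13]
  [20, 0, -5, -9]
  [12, ∞, 0, ∞]
  [1, 10, 15, 0]
D(1):
  [0, ∞, 13, 13]
  [20, 0, -5, -9]
  [12, ∞, 0, 25]
  [1, 10, 14, 0]
D(2):
  [0, ∞, 13, 13]
  [20, 0, -5, -9]
  [12, ∞, 0, 25]
  [1, 10, 5, 0]
D(3):
  [0, ∞, 13, 13]
  [7, 0, -5, -9]
  [12, ∞, 0, 25]
  [1, 10, 5, 0]
D(4):
  [0, 23, 13, 13]
  [-8, 0, -5, -9]
  [12, 35, 0, 25]
  [1, 10, 5, 0]
Key observation: every diagonal entry stays at the unit through all rounds, so no improving cycle exists.
Answer: CONVERGES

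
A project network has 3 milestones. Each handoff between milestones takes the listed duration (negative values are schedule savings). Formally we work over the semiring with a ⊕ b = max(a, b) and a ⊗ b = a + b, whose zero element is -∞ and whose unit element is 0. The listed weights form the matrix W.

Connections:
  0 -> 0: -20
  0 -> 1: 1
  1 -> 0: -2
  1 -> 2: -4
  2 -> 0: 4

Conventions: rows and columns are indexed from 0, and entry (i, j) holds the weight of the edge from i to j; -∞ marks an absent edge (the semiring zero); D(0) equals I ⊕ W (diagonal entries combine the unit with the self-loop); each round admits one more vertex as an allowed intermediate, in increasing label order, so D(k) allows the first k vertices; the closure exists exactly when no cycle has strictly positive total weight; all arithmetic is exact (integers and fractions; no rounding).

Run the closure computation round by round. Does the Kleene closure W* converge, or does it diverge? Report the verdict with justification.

D(0):
  [0, 1, -∞]
  [-2, 0, -4]
  [4, -∞, 0]
D(1):
  [0, 1, -∞]
  [-2, 0, -4]
  [4, 5, 0]
Detection: at round 2, diagonal entry (2, 2) turns strictly positive.
Key observation: the cycle 2->0->1->2 has total weight 4 + 1 + (-4), which is strictly positive.
Answer: DIVERGES — positive cycle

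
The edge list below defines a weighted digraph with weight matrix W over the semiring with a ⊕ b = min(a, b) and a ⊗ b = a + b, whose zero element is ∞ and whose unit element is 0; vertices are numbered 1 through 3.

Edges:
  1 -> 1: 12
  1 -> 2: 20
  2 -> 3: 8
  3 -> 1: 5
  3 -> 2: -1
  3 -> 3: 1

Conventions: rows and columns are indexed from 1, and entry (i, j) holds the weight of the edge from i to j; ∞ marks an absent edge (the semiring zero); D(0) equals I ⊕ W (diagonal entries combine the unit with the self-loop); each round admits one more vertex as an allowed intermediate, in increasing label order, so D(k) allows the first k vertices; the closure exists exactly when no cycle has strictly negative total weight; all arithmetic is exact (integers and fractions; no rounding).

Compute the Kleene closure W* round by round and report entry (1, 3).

D(0):
  [0, 20, ∞]
  [∞, 0, 8]
  [5, -1, 0]
D(1):
  [0, 20, ∞]
  [∞, 0, 8]
  [5, -1, 0]
D(2):
  [0, 20, 28]
  [∞, 0, 8]
  [5, -1, 0]
D(3):
  [0, 20, 28]
  [13, 0, 8]
  [5, -1, 0]
Answer: W*[1][3] = 28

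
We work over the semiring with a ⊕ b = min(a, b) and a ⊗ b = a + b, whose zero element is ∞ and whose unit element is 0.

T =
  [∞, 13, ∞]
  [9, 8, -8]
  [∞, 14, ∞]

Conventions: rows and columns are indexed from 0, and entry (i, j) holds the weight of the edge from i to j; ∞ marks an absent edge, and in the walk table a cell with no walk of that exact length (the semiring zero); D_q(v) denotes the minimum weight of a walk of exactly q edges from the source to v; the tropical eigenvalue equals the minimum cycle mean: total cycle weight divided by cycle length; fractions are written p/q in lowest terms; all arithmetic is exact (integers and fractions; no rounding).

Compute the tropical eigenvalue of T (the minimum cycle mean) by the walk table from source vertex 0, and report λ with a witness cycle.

q=0: [0, ∞, ∞]
q=1: [∞, 13, ∞]
q=2: [22, 21, 5]
q=3: [30, 19, 13]
Optimal cycle mean attained by: cycle 1->2->1, total (-8) + 14, length 2.
Answer: λ = 3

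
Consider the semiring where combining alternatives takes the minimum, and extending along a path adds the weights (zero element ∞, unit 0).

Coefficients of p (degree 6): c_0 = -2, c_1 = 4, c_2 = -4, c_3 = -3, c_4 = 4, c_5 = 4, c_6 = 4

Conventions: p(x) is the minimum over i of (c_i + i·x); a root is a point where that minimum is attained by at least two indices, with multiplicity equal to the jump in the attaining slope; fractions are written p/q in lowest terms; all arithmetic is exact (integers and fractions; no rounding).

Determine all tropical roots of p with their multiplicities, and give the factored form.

hull edge (i=0, c=-2) to (i=2, c=-4): slope -1, span 2
hull edge (i=2, c=-4) to (i=3, c=-3): slope 1, span 1
hull edge (i=3, c=-3) to (i=6, c=4): slope 7/3, span 3
Factored form: p(x) = 4 ⊗ (x ⊕ (-7/3)) ⊗ (x ⊕ (-7/3)) ⊗ (x ⊕ (-7/3)) ⊗ (x ⊕ (-1)) ⊗ (x ⊕ 1) ⊗ (x ⊕ 1)
Answer: roots = -7/3 (mult 3), -1 (mult 1), 1 (mult 2)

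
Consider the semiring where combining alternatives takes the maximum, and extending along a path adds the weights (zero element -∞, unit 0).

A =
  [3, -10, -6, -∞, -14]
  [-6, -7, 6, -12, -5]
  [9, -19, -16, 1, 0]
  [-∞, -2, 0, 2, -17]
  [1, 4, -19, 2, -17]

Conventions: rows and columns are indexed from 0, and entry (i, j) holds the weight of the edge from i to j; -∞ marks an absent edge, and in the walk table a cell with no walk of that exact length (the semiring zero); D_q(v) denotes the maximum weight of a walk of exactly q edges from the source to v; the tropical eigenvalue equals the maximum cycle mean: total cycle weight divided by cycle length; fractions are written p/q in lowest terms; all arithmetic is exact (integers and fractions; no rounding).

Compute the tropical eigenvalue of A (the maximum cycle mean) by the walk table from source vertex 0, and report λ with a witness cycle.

q=0: [0, -∞, -∞, -∞, -∞]
q=1: [3, -10, -6, -∞, -14]
q=2: [6, -7, -3, -5, -6]
q=3: [9, -2, 0, -2, -3]
q=4: [12, 1, 4, 1, 0]
q=5: [15, 4, 7, 5, 4]
Optimal cycle mean attained by: cycle 1->2->4->1, total 6 + 0 + 4, length 3.
Answer: λ = 10/3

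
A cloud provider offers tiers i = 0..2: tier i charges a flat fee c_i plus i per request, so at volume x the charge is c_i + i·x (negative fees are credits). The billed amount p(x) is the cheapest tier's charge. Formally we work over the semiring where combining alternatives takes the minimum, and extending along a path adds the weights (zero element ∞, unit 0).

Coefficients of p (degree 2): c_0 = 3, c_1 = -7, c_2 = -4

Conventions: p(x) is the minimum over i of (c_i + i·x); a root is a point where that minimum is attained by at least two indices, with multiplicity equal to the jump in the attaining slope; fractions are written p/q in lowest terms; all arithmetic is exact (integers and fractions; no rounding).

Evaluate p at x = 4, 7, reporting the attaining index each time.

p(4) = min(3+0·4=3, -7+1·4=-3, -4+2·4=4) = -3 (attained by i=1)
p(7) = min(3+0·7=3, -7+1·7=0, -4+2·7=10) = 0 (attained by i=1)
Answer: p(4) = -3; p(7) = 0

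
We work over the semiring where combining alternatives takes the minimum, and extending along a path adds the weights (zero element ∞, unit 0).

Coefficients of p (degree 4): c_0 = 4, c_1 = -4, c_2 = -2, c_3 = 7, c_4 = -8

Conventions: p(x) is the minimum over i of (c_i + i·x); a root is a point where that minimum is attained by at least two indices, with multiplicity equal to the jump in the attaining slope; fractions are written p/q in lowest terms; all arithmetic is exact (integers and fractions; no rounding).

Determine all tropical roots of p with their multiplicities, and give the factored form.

hull edge (i=0, c=4) to (i=1, c=-4): slope -8, span 1
hull edge (i=1, c=-4) to (i=4, c=-8): slope -4/3, span 3
Factored form: p(x) = -8 ⊗ (x ⊕ 4/3) ⊗ (x ⊕ 4/3) ⊗ (x ⊕ 4/3) ⊗ (x ⊕ 8)
Answer: roots = 4/3 (mult 3), 8 (mult 1)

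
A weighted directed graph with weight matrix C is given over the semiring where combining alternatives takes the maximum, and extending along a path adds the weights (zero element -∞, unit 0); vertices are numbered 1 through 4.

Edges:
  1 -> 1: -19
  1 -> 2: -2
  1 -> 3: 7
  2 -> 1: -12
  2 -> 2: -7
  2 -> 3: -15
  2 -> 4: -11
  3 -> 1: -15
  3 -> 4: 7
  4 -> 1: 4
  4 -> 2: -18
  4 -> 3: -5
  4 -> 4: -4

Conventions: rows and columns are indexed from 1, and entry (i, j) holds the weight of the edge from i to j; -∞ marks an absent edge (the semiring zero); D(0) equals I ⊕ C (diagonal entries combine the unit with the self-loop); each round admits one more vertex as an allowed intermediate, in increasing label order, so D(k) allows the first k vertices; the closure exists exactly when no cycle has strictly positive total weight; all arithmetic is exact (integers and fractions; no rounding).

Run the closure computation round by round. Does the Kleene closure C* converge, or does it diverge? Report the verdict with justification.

D(0):
  [0, -2, 7, -∞]
  [-12, 0, -15, -11]
  [-15, -∞, 0, 7]
  [4, -18, -5, 0]
D(1):
  [0, -2, 7, -∞]
  [-12, 0, -5, -11]
  [-15, -17, 0, 7]
  [4, 2, 11, 0]
D(2):
  [0, -2, 7, -13]
  [-12, 0, -5, -11]
  [-15, -17, 0, 7]
  [4, 2, 11, 0]
Detection: at round 3, diagonal entry (4, 4) turns strictly positive.
Key observation: the cycle 4->1->3->4 has total weight 4 + 7 + 7, which is strictly positive.
Answer: DIVERGES — positive cycle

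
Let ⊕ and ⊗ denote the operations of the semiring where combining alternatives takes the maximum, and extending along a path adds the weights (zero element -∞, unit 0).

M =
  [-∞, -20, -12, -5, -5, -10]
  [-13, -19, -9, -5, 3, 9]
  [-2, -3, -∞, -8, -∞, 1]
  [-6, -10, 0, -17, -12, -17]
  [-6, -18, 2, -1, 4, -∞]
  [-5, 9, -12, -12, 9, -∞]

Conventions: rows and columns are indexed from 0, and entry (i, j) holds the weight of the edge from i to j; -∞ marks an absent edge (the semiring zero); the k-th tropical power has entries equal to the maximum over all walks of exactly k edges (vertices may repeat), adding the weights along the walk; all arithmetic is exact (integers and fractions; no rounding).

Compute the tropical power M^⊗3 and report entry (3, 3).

M^⊗2:
  [-11, -1, -3, -6, -1, -11]
  [4, 18, 5, 2, 18, -8]
  [-4, 10, -8, -7, 10, 6]
  [-2, -3, -10, -8, -7, 1]
  [0, -1, 6, 3, 8, 3]
  [3, -9, 11, 8, 13, 18]
M^⊗3:
  [-5, -2, 1, -2, 3, 8]
  [12, 2, 20, 17, 22, 27]
  [4, 15, 12, 9, 15, 19]
  [-4, 10, -5, -7, 10, 6]
  [4, 12, 10, 7, 12, 8]
  [13, 27, 15, 12, 27, 12]
Key observation: the optimum is the walk 3->2->0->3, with weight 0 + (-2) + (-5) = -7.
Optimal value attained by: walk 3->2->0->3.
Answer: (M^⊗3)[3][3] = -7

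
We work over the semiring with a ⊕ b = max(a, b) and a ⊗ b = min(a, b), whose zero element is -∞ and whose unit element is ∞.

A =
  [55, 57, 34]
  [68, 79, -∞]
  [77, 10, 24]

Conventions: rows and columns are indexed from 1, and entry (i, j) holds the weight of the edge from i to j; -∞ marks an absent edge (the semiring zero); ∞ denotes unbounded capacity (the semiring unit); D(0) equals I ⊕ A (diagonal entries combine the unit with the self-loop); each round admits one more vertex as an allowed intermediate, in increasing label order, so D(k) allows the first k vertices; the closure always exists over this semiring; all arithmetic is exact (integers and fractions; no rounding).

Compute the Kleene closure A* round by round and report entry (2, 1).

D(0):
  [∞, 57, 34]
  [68, ∞, -∞]
  [77, 10, ∞]
D(1):
  [∞, 57, 34]
  [68, ∞, 34]
  [77, 57, ∞]
D(2):
  [∞, 57, 34]
  [68, ∞, 34]
  [77, 57, ∞]
D(3):
  [∞, 57, 34]
  [68, ∞, 34]
  [77, 57, ∞]
Answer: A*[2][1] = 68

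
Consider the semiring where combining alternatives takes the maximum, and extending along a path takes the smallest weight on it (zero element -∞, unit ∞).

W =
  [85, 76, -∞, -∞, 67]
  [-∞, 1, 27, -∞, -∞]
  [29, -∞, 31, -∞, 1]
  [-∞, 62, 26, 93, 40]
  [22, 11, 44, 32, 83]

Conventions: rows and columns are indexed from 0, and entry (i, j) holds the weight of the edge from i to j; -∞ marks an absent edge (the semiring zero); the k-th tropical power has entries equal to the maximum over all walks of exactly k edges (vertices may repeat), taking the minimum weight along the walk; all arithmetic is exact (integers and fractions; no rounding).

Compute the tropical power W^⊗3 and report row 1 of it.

W^⊗2:
  [85, 76, 44, 32, 67]
  [27, 1, 27, -∞, 1]
  [29, 29, 31, 1, 29]
  [26, 62, 40, 93, 40]
  [29, 32, 44, 32, 83]
W^⊗3:
  [85, 76, 44, 32, 67]
  [27, 27, 27, 1, 27]
  [29, 29, 31, 29, 29]
  [29, 62, 40, 93, 40]
  [29, 32, 44, 32, 83]
Answer: row 1 of W^⊗3 = [27, 27, 27, 1, 27]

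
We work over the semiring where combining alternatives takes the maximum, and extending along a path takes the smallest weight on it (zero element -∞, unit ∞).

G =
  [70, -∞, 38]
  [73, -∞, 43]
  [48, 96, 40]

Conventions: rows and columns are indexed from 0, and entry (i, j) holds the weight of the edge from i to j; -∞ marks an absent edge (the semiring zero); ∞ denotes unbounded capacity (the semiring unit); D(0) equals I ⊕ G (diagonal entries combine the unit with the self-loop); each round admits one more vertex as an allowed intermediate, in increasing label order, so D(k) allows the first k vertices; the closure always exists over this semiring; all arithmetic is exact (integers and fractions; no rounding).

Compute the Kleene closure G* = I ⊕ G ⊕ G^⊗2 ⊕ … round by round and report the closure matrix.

D(0):
  [∞, -∞, 38]
  [73, ∞, 43]
  [48, 96, ∞]
D(1):
  [∞, -∞, 38]
  [73, ∞, 43]
  [48, 96, ∞]
D(2):
  [∞, -∞, 38]
  [73, ∞, 43]
  [73, 96, ∞]
D(3):
  [∞, 38, 38]
  [73, ∞, 43]
  [73, 96, ∞]
Answer: G* = [[∞, 38, 38], [73, ∞, 43], [73, 96, ∞]]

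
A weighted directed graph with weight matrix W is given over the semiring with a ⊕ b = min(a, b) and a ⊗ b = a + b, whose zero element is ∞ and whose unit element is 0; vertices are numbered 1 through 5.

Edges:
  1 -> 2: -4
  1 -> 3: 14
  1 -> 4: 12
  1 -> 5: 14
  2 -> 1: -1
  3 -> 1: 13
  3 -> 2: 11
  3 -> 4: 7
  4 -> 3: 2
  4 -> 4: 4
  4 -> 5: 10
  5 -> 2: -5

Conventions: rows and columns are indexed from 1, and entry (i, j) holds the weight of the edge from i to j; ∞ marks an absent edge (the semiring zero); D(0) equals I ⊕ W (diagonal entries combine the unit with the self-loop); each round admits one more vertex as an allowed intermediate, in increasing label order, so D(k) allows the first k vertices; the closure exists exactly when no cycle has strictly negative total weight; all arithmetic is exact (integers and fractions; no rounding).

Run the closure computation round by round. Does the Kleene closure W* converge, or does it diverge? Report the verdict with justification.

D(0):
  [0, -4, 14, 12, 14]
  [-1, 0, ∞, ∞, ∞]
  [13, 11, 0, 7, ∞]
  [∞, ∞, 2, 0, 10]
  [∞, -5, ∞, ∞, 0]
Detection: at round 1, diagonal entry (2, 2) turns strictly negative.
Key observation: the cycle 2->1->2 has total weight (-1) + (-4), which is strictly negative.
Answer: DIVERGES — negative cycle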